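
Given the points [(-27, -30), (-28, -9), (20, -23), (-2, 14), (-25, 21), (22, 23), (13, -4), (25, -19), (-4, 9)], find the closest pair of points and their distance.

Computing all pairwise distances among 9 points:

d((-27, -30), (-28, -9)) = 21.0238
d((-27, -30), (20, -23)) = 47.5184
d((-27, -30), (-2, 14)) = 50.6063
d((-27, -30), (-25, 21)) = 51.0392
d((-27, -30), (22, 23)) = 72.1803
d((-27, -30), (13, -4)) = 47.7074
d((-27, -30), (25, -19)) = 53.1507
d((-27, -30), (-4, 9)) = 45.2769
d((-28, -9), (20, -23)) = 50.0
d((-28, -9), (-2, 14)) = 34.7131
d((-28, -9), (-25, 21)) = 30.1496
d((-28, -9), (22, 23)) = 59.3633
d((-28, -9), (13, -4)) = 41.3038
d((-28, -9), (25, -19)) = 53.9351
d((-28, -9), (-4, 9)) = 30.0
d((20, -23), (-2, 14)) = 43.0465
d((20, -23), (-25, 21)) = 62.9365
d((20, -23), (22, 23)) = 46.0435
d((20, -23), (13, -4)) = 20.2485
d((20, -23), (25, -19)) = 6.4031
d((20, -23), (-4, 9)) = 40.0
d((-2, 14), (-25, 21)) = 24.0416
d((-2, 14), (22, 23)) = 25.632
d((-2, 14), (13, -4)) = 23.4307
d((-2, 14), (25, -19)) = 42.638
d((-2, 14), (-4, 9)) = 5.3852 <-- minimum
d((-25, 21), (22, 23)) = 47.0425
d((-25, 21), (13, -4)) = 45.4863
d((-25, 21), (25, -19)) = 64.0312
d((-25, 21), (-4, 9)) = 24.1868
d((22, 23), (13, -4)) = 28.4605
d((22, 23), (25, -19)) = 42.107
d((22, 23), (-4, 9)) = 29.5296
d((13, -4), (25, -19)) = 19.2094
d((13, -4), (-4, 9)) = 21.4009
d((25, -19), (-4, 9)) = 40.3113

Closest pair: (-2, 14) and (-4, 9) with distance 5.3852

The closest pair is (-2, 14) and (-4, 9) with Euclidean distance 5.3852. For 9 points, brute-force pairwise comparison is shown above. For large n, the divide-and-conquer algorithm (sort by x, recurse on halves, check the dividing strip) achieves O(n log n).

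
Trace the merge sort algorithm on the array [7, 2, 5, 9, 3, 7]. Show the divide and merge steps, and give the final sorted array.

Merge sort trace:

Split: [7, 2, 5, 9, 3, 7] -> [7, 2, 5] and [9, 3, 7]
  Split: [7, 2, 5] -> [7] and [2, 5]
    Split: [2, 5] -> [2] and [5]
    Merge: [2] + [5] -> [2, 5]
  Merge: [7] + [2, 5] -> [2, 5, 7]
  Split: [9, 3, 7] -> [9] and [3, 7]
    Split: [3, 7] -> [3] and [7]
    Merge: [3] + [7] -> [3, 7]
  Merge: [9] + [3, 7] -> [3, 7, 9]
Merge: [2, 5, 7] + [3, 7, 9] -> [2, 3, 5, 7, 7, 9]

Final sorted array: [2, 3, 5, 7, 7, 9]

The merge sort proceeds by recursively splitting the array and merging sorted halves.
After all merges, the sorted array is [2, 3, 5, 7, 7, 9].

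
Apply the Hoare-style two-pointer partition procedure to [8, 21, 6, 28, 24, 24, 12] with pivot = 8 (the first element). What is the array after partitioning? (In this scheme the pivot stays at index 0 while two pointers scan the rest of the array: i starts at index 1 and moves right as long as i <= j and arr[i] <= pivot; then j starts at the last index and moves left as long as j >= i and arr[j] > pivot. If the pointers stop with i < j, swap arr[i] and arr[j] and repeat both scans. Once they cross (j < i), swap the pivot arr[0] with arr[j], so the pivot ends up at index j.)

Hoare-style two-pointer partition with pivot = 8:

Initial array: [8, 21, 6, 28, 24, 24, 12]

Pointers start at i = 1, j = 6.
i stops at index 1 (arr[1]=21 > 8), j stops at index 2 (arr[2]=6 <= 8): swap arr[1] and arr[2], array becomes [8, 6, 21, 28, 24, 24, 12]
i ends at 2, j ends at 1: the pointers have crossed (j < i), so scanning stops.

Swap pivot arr[0] with arr[1] to place pivot at position 1: [6, 8, 21, 28, 24, 24, 12]
Pivot position: 1

After partitioning with pivot 8, the array becomes [6, 8, 21, 28, 24, 24, 12]. The pivot is placed at index 1. All elements to the left of the pivot are <= 8, and all elements to the right are > 8.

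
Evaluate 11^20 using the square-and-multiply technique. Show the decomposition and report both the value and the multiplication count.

Computing 11^20 by squaring (build up from 11^1; each line after the first costs one multiplication):

11^1 = 11
11^2 = (11^1)^2 = 11^2 = 121
11^4 = (11^2)^2 = 121^2 = 14641
11^5 = 11 * 11^4 = 11 * 14641 = 161051
11^10 = (11^5)^2 = 161051^2 = 25937424601
11^20 = (11^10)^2 = 25937424601^2 = 672749994932560009201

Result: 672749994932560009201
Multiplications needed: 5 (5 lines after 11^1)

11^20 = 672749994932560009201. Using exponentiation by squaring, this requires 5 multiplications. The key idea: if the exponent is even, square the half-power; if odd, multiply by the base once.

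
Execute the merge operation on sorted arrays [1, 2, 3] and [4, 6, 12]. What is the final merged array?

Merging process:

Compare 1 vs 4: take 1 from left. Merged: [1]
Compare 2 vs 4: take 2 from left. Merged: [1, 2]
Compare 3 vs 4: take 3 from left. Merged: [1, 2, 3]
Append remaining from right: [4, 6, 12]. Merged: [1, 2, 3, 4, 6, 12]

Final merged array: [1, 2, 3, 4, 6, 12]
Total comparisons: 3

The merged array is [1, 2, 3, 4, 6, 12], requiring 3 comparisons. The merge step runs in O(n) time where n is the total number of elements.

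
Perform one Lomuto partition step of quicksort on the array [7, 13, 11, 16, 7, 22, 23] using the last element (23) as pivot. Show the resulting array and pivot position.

Lomuto partition with pivot = 23:

Initial array: [7, 13, 11, 16, 7, 22, 23]

arr[0]=7 <= 23: swap with position 0, array becomes [7, 13, 11, 16, 7, 22, 23]
arr[1]=13 <= 23: swap with position 1, array becomes [7, 13, 11, 16, 7, 22, 23]
arr[2]=11 <= 23: swap with position 2, array becomes [7, 13, 11, 16, 7, 22, 23]
arr[3]=16 <= 23: swap with position 3, array becomes [7, 13, 11, 16, 7, 22, 23]
arr[4]=7 <= 23: swap with position 4, array becomes [7, 13, 11, 16, 7, 22, 23]
arr[5]=22 <= 23: swap with position 5, array becomes [7, 13, 11, 16, 7, 22, 23]

Place pivot at position 6: [7, 13, 11, 16, 7, 22, 23]
Pivot position: 6

After partitioning with pivot 23, the array becomes [7, 13, 11, 16, 7, 22, 23]. The pivot is placed at index 6. All elements to the left of the pivot are <= 23, and all elements to the right are > 23.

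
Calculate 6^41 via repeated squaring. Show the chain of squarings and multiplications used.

Computing 6^41 by squaring (build up from 6^1; each line after the first costs one multiplication):

6^1 = 6
6^2 = (6^1)^2 = 6^2 = 36
6^4 = (6^2)^2 = 36^2 = 1296
6^5 = 6 * 6^4 = 6 * 1296 = 7776
6^10 = (6^5)^2 = 7776^2 = 60466176
6^20 = (6^10)^2 = 60466176^2 = 3656158440062976
6^40 = (6^20)^2 = 3656158440062976^2 = 13367494538843734067838845976576
6^41 = 6 * 6^40 = 6 * 13367494538843734067838845976576 = 80204967233062404407033075859456

Result: 80204967233062404407033075859456
Multiplications needed: 7 (7 lines after 6^1)

6^41 = 80204967233062404407033075859456. Using exponentiation by squaring, this requires 7 multiplications. The key idea: if the exponent is even, square the half-power; if odd, multiply by the base once.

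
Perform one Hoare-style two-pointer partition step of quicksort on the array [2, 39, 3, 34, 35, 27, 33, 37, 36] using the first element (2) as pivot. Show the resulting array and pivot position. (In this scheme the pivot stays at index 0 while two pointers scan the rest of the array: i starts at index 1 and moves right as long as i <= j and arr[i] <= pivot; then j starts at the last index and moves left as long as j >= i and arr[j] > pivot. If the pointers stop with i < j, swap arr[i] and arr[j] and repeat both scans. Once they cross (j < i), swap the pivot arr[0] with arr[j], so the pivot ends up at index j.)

Hoare-style two-pointer partition with pivot = 2:

Initial array: [2, 39, 3, 34, 35, 27, 33, 37, 36]

Pointers start at i = 1, j = 8.
i ends at 1, j ends at 0: the pointers have crossed (j < i), so scanning stops.

j = 0, so swapping arr[0] with arr[j] leaves the pivot at position 0: [2, 39, 3, 34, 35, 27, 33, 37, 36]
Pivot position: 0

After partitioning with pivot 2, the array becomes [2, 39, 3, 34, 35, 27, 33, 37, 36]. The pivot is placed at index 0. All elements to the left of the pivot are <= 2, and all elements to the right are > 2.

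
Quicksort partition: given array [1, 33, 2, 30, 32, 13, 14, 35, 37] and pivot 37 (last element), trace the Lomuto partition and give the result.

Lomuto partition with pivot = 37:

Initial array: [1, 33, 2, 30, 32, 13, 14, 35, 37]

arr[0]=1 <= 37: swap with position 0, array becomes [1, 33, 2, 30, 32, 13, 14, 35, 37]
arr[1]=33 <= 37: swap with position 1, array becomes [1, 33, 2, 30, 32, 13, 14, 35, 37]
arr[2]=2 <= 37: swap with position 2, array becomes [1, 33, 2, 30, 32, 13, 14, 35, 37]
arr[3]=30 <= 37: swap with position 3, array becomes [1, 33, 2, 30, 32, 13, 14, 35, 37]
arr[4]=32 <= 37: swap with position 4, array becomes [1, 33, 2, 30, 32, 13, 14, 35, 37]
arr[5]=13 <= 37: swap with position 5, array becomes [1, 33, 2, 30, 32, 13, 14, 35, 37]
arr[6]=14 <= 37: swap with position 6, array becomes [1, 33, 2, 30, 32, 13, 14, 35, 37]
arr[7]=35 <= 37: swap with position 7, array becomes [1, 33, 2, 30, 32, 13, 14, 35, 37]

Place pivot at position 8: [1, 33, 2, 30, 32, 13, 14, 35, 37]
Pivot position: 8

After partitioning with pivot 37, the array becomes [1, 33, 2, 30, 32, 13, 14, 35, 37]. The pivot is placed at index 8. All elements to the left of the pivot are <= 37, and all elements to the right are > 37.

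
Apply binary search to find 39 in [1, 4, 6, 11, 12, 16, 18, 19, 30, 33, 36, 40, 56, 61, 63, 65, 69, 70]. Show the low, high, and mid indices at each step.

Binary search for 39 in [1, 4, 6, 11, 12, 16, 18, 19, 30, 33, 36, 40, 56, 61, 63, 65, 69, 70]:

lo=0, hi=17, mid=8, arr[mid]=30 -> 30 < 39, search right half
lo=9, hi=17, mid=13, arr[mid]=61 -> 61 > 39, search left half
lo=9, hi=12, mid=10, arr[mid]=36 -> 36 < 39, search right half
lo=11, hi=12, mid=11, arr[mid]=40 -> 40 > 39, search left half
lo=11 > hi=10, target 39 not found

Binary search determines that 39 is not in the array after 4 comparisons. The search space was exhausted without finding the target.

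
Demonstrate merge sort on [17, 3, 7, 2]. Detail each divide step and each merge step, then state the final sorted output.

Merge sort trace:

Split: [17, 3, 7, 2] -> [17, 3] and [7, 2]
  Split: [17, 3] -> [17] and [3]
  Merge: [17] + [3] -> [3, 17]
  Split: [7, 2] -> [7] and [2]
  Merge: [7] + [2] -> [2, 7]
Merge: [3, 17] + [2, 7] -> [2, 3, 7, 17]

Final sorted array: [2, 3, 7, 17]

The merge sort proceeds by recursively splitting the array and merging sorted halves.
After all merges, the sorted array is [2, 3, 7, 17].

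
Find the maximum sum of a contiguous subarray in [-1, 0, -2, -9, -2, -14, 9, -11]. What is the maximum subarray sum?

Using Kadane's algorithm on [-1, 0, -2, -9, -2, -14, 9, -11]:

Scanning through the array:
Position 1 (value 0): max_ending_here = 0, max_so_far = 0
Position 2 (value -2): max_ending_here = -2, max_so_far = 0
Position 3 (value -9): max_ending_here = -9, max_so_far = 0
Position 4 (value -2): max_ending_here = -2, max_so_far = 0
Position 5 (value -14): max_ending_here = -14, max_so_far = 0
Position 6 (value 9): max_ending_here = 9, max_so_far = 9
Position 7 (value -11): max_ending_here = -2, max_so_far = 9

Maximum subarray: [9]
Maximum sum: 9

The maximum subarray is [9] with sum 9. This subarray runs from index 6 to index 6.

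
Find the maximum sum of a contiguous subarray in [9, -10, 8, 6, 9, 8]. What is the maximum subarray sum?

Using Kadane's algorithm on [9, -10, 8, 6, 9, 8]:

Scanning through the array:
Position 1 (value -10): max_ending_here = -1, max_so_far = 9
Position 2 (value 8): max_ending_here = 8, max_so_far = 9
Position 3 (value 6): max_ending_here = 14, max_so_far = 14
Position 4 (value 9): max_ending_here = 23, max_so_far = 23
Position 5 (value 8): max_ending_here = 31, max_so_far = 31

Maximum subarray: [8, 6, 9, 8]
Maximum sum: 31

The maximum subarray is [8, 6, 9, 8] with sum 31. This subarray runs from index 2 to index 5.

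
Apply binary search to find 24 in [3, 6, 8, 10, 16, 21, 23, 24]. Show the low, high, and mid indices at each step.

Binary search for 24 in [3, 6, 8, 10, 16, 21, 23, 24]:

lo=0, hi=7, mid=3, arr[mid]=10 -> 10 < 24, search right half
lo=4, hi=7, mid=5, arr[mid]=21 -> 21 < 24, search right half
lo=6, hi=7, mid=6, arr[mid]=23 -> 23 < 24, search right half
lo=7, hi=7, mid=7, arr[mid]=24 -> Found target at index 7!

Binary search finds 24 at index 7 after 4 comparisons. The search repeatedly halves the search space by comparing with the middle element.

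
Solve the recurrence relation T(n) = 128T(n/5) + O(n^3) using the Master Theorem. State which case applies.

Master Theorem for T(n) = 128T(n/5) + O(n^3):

a = 128, b = 5, c = 3
log_b(a) = log_5(128) = 3.0147

Case 1: c = 3 < log_5(128) = 3.0147
T(n) = O(n^(log_5 128))

For T(n) = 128T(n/5) + O(n^3): log_5(128) = 3.0147. This is Case 1 of the Master Theorem (c < log_b(a), work dominated by leaves), giving O(n^(log_5 128)).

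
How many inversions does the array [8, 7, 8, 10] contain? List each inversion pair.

Finding inversions in [8, 7, 8, 10]:

(0, 1): arr[0]=8 > arr[1]=7

Total inversions: 1

The array has 1 inversion(s): (0,1). Each pair (i,j) satisfies i < j and arr[i] > arr[j].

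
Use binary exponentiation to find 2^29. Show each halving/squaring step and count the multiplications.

Computing 2^29 by squaring (build up from 2^1; each line after the first costs one multiplication):

2^1 = 2
2^2 = (2^1)^2 = 2^2 = 4
2^3 = 2 * 2^2 = 2 * 4 = 8
2^6 = (2^3)^2 = 8^2 = 64
2^7 = 2 * 2^6 = 2 * 64 = 128
2^14 = (2^7)^2 = 128^2 = 16384
2^28 = (2^14)^2 = 16384^2 = 268435456
2^29 = 2 * 2^28 = 2 * 268435456 = 536870912

Result: 536870912
Multiplications needed: 7 (7 lines after 2^1)

2^29 = 536870912. Using exponentiation by squaring, this requires 7 multiplications. The key idea: if the exponent is even, square the half-power; if odd, multiply by the base once.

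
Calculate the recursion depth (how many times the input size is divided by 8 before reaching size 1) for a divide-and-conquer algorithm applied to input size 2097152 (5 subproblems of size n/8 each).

For divide and conquer with division factor 8:

Problem sizes at each level:
Level 0: 2097152
Level 1: 262144
Level 2: 32768
Level 3: 4096
Level 4: 512
Level 5: 64
Level 6: 8
Level 7: 1

The root is level 0 and the size-1 base case is level 7 (the tree spans levels 0 through 7, i.e. 8 levels counting the root), so the depth is the number of divisions: log_8(2097152) = 7

The recursion tree depth is log_8(2097152) = 7. At each level, the problem size is divided by 8, so it takes 7 divisions to reduce to a base case of size 1. The algorithm makes 5 recursive calls at each level.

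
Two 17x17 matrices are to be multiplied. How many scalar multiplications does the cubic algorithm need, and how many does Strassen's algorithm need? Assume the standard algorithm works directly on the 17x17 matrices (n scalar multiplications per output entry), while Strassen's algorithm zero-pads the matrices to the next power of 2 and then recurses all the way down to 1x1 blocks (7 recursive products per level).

Matrix multiplication for 17x17 matrices:

Strassen's algorithm requires power-of-2 dimensions. Pad 17x17 to 32x32 (next power of 2).

Standard algorithm: 17^3 = 4913 multiplications
Strassen's algorithm: 7^(log2(32)) = 7^5 = 16807 multiplications
Difference: 4913 - 16807 = -11894 (Strassen uses MORE here due to padding overhead — for small or just-over-power-of-2 n, padding can outweigh the per-level savings)

Standard: 4913 multiplications (17^3). Strassen: 16807 multiplications (7^5, after padding to 32x32). Strassen reduces 8 recursive multiplications to 7 at each level.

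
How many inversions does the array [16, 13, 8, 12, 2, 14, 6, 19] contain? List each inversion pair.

Finding inversions in [16, 13, 8, 12, 2, 14, 6, 19]:

(0, 1): arr[0]=16 > arr[1]=13
(0, 2): arr[0]=16 > arr[2]=8
(0, 3): arr[0]=16 > arr[3]=12
(0, 4): arr[0]=16 > arr[4]=2
(0, 5): arr[0]=16 > arr[5]=14
(0, 6): arr[0]=16 > arr[6]=6
(1, 2): arr[1]=13 > arr[2]=8
(1, 3): arr[1]=13 > arr[3]=12
(1, 4): arr[1]=13 > arr[4]=2
(1, 6): arr[1]=13 > arr[6]=6
(2, 4): arr[2]=8 > arr[4]=2
(2, 6): arr[2]=8 > arr[6]=6
(3, 4): arr[3]=12 > arr[4]=2
(3, 6): arr[3]=12 > arr[6]=6
(5, 6): arr[5]=14 > arr[6]=6

Total inversions: 15

The array has 15 inversion(s): (0,1), (0,2), (0,3), (0,4), (0,5), (0,6), (1,2), (1,3), (1,4), (1,6), (2,4), (2,6), (3,4), (3,6), (5,6). Each pair (i,j) satisfies i < j and arr[i] > arr[j].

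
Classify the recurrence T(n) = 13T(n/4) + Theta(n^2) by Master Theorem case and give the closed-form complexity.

Master Theorem for T(n) = 13T(n/4) + O(n^2):

a = 13, b = 4, c = 2
log_b(a) = log_4(13) = 1.8502

Case 3: c = 2 > log_4(13) = 1.8502
T(n) = O(n^2) = O(n^2)

For T(n) = 13T(n/4) + O(n^2): log_4(13) = 1.8502. This is Case 3 of the Master Theorem (c > log_b(a), work dominated by root), giving O(n^2).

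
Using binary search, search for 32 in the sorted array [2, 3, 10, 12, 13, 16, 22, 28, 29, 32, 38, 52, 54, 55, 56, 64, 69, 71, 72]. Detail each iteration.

Binary search for 32 in [2, 3, 10, 12, 13, 16, 22, 28, 29, 32, 38, 52, 54, 55, 56, 64, 69, 71, 72]:

lo=0, hi=18, mid=9, arr[mid]=32 -> Found target at index 9!

Binary search finds 32 at index 9 after 1 comparisons. The search repeatedly halves the search space by comparing with the middle element.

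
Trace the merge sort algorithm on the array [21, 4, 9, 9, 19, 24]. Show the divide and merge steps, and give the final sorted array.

Merge sort trace:

Split: [21, 4, 9, 9, 19, 24] -> [21, 4, 9] and [9, 19, 24]
  Split: [21, 4, 9] -> [21] and [4, 9]
    Split: [4, 9] -> [4] and [9]
    Merge: [4] + [9] -> [4, 9]
  Merge: [21] + [4, 9] -> [4, 9, 21]
  Split: [9, 19, 24] -> [9] and [19, 24]
    Split: [19, 24] -> [19] and [24]
    Merge: [19] + [24] -> [19, 24]
  Merge: [9] + [19, 24] -> [9, 19, 24]
Merge: [4, 9, 21] + [9, 19, 24] -> [4, 9, 9, 19, 21, 24]

Final sorted array: [4, 9, 9, 19, 21, 24]

The merge sort proceeds by recursively splitting the array and merging sorted halves.
After all merges, the sorted array is [4, 9, 9, 19, 21, 24].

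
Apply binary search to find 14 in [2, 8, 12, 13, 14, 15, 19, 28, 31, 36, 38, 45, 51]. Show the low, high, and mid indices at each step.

Binary search for 14 in [2, 8, 12, 13, 14, 15, 19, 28, 31, 36, 38, 45, 51]:

lo=0, hi=12, mid=6, arr[mid]=19 -> 19 > 14, search left half
lo=0, hi=5, mid=2, arr[mid]=12 -> 12 < 14, search right half
lo=3, hi=5, mid=4, arr[mid]=14 -> Found target at index 4!

Binary search finds 14 at index 4 after 3 comparisons. The search repeatedly halves the search space by comparing with the middle element.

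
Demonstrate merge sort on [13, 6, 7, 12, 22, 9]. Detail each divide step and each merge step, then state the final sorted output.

Merge sort trace:

Split: [13, 6, 7, 12, 22, 9] -> [13, 6, 7] and [12, 22, 9]
  Split: [13, 6, 7] -> [13] and [6, 7]
    Split: [6, 7] -> [6] and [7]
    Merge: [6] + [7] -> [6, 7]
  Merge: [13] + [6, 7] -> [6, 7, 13]
  Split: [12, 22, 9] -> [12] and [22, 9]
    Split: [22, 9] -> [22] and [9]
    Merge: [22] + [9] -> [9, 22]
  Merge: [12] + [9, 22] -> [9, 12, 22]
Merge: [6, 7, 13] + [9, 12, 22] -> [6, 7, 9, 12, 13, 22]

Final sorted array: [6, 7, 9, 12, 13, 22]

The merge sort proceeds by recursively splitting the array and merging sorted halves.
After all merges, the sorted array is [6, 7, 9, 12, 13, 22].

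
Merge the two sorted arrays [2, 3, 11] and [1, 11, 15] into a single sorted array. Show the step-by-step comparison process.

Merging process:

Compare 2 vs 1: take 1 from right. Merged: [1]
Compare 2 vs 11: take 2 from left. Merged: [1, 2]
Compare 3 vs 11: take 3 from left. Merged: [1, 2, 3]
Compare 11 vs 11: take 11 from left. Merged: [1, 2, 3, 11]
Append remaining from right: [11, 15]. Merged: [1, 2, 3, 11, 11, 15]

Final merged array: [1, 2, 3, 11, 11, 15]
Total comparisons: 4

The merged array is [1, 2, 3, 11, 11, 15], requiring 4 comparisons. The merge step runs in O(n) time where n is the total number of elements.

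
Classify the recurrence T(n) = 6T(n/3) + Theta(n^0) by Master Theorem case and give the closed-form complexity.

Master Theorem for T(n) = 6T(n/3) + O(n^0):

a = 6, b = 3, c = 0
log_b(a) = log_3(6) = 1.6309

Case 1: c = 0 < log_3(6) = 1.6309
T(n) = O(n^(log_3 6))

For T(n) = 6T(n/3) + O(n^0): log_3(6) = 1.6309. This is Case 1 of the Master Theorem (c < log_b(a), work dominated by leaves), giving O(n^(log_3 6)).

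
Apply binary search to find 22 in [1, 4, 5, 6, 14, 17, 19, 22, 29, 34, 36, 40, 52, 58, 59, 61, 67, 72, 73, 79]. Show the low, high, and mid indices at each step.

Binary search for 22 in [1, 4, 5, 6, 14, 17, 19, 22, 29, 34, 36, 40, 52, 58, 59, 61, 67, 72, 73, 79]:

lo=0, hi=19, mid=9, arr[mid]=34 -> 34 > 22, search left half
lo=0, hi=8, mid=4, arr[mid]=14 -> 14 < 22, search right half
lo=5, hi=8, mid=6, arr[mid]=19 -> 19 < 22, search right half
lo=7, hi=8, mid=7, arr[mid]=22 -> Found target at index 7!

Binary search finds 22 at index 7 after 4 comparisons. The search repeatedly halves the search space by comparing with the middle element.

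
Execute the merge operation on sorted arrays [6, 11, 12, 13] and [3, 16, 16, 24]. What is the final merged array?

Merging process:

Compare 6 vs 3: take 3 from right. Merged: [3]
Compare 6 vs 16: take 6 from left. Merged: [3, 6]
Compare 11 vs 16: take 11 from left. Merged: [3, 6, 11]
Compare 12 vs 16: take 12 from left. Merged: [3, 6, 11, 12]
Compare 13 vs 16: take 13 from left. Merged: [3, 6, 11, 12, 13]
Append remaining from right: [16, 16, 24]. Merged: [3, 6, 11, 12, 13, 16, 16, 24]

Final merged array: [3, 6, 11, 12, 13, 16, 16, 24]
Total comparisons: 5

The merged array is [3, 6, 11, 12, 13, 16, 16, 24], requiring 5 comparisons. The merge step runs in O(n) time where n is the total number of elements.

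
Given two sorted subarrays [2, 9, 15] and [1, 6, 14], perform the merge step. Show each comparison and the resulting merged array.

Merging process:

Compare 2 vs 1: take 1 from right. Merged: [1]
Compare 2 vs 6: take 2 from left. Merged: [1, 2]
Compare 9 vs 6: take 6 from right. Merged: [1, 2, 6]
Compare 9 vs 14: take 9 from left. Merged: [1, 2, 6, 9]
Compare 15 vs 14: take 14 from right. Merged: [1, 2, 6, 9, 14]
Append remaining from left: [15]. Merged: [1, 2, 6, 9, 14, 15]

Final merged array: [1, 2, 6, 9, 14, 15]
Total comparisons: 5

The merged array is [1, 2, 6, 9, 14, 15], requiring 5 comparisons. The merge step runs in O(n) time where n is the total number of elements.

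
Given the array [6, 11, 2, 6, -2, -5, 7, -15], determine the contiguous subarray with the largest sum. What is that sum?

Using Kadane's algorithm on [6, 11, 2, 6, -2, -5, 7, -15]:

Scanning through the array:
Position 1 (value 11): max_ending_here = 17, max_so_far = 17
Position 2 (value 2): max_ending_here = 19, max_so_far = 19
Position 3 (value 6): max_ending_here = 25, max_so_far = 25
Position 4 (value -2): max_ending_here = 23, max_so_far = 25
Position 5 (value -5): max_ending_here = 18, max_so_far = 25
Position 6 (value 7): max_ending_here = 25, max_so_far = 25
Position 7 (value -15): max_ending_here = 10, max_so_far = 25

Maximum subarray: [6, 11, 2, 6]
Maximum sum: 25

The maximum subarray is [6, 11, 2, 6] with sum 25. This subarray runs from index 0 to index 3.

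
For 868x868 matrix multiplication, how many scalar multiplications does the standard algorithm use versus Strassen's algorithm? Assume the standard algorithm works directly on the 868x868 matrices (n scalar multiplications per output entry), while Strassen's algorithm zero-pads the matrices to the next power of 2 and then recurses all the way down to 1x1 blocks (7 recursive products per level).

Matrix multiplication for 868x868 matrices:

Strassen's algorithm requires power-of-2 dimensions. Pad 868x868 to 1024x1024 (next power of 2).

Standard algorithm: 868^3 = 653972032 multiplications
Strassen's algorithm: 7^(log2(1024)) = 7^10 = 282475249 multiplications
Savings: 653972032 - 282475249 = 371496783 multiplications

Standard: 653972032 multiplications (868^3). Strassen: 282475249 multiplications (7^10, after padding to 1024x1024). Strassen reduces 8 recursive multiplications to 7 at each level.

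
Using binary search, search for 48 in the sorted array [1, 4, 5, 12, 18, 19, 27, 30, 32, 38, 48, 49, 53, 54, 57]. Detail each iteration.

Binary search for 48 in [1, 4, 5, 12, 18, 19, 27, 30, 32, 38, 48, 49, 53, 54, 57]:

lo=0, hi=14, mid=7, arr[mid]=30 -> 30 < 48, search right half
lo=8, hi=14, mid=11, arr[mid]=49 -> 49 > 48, search left half
lo=8, hi=10, mid=9, arr[mid]=38 -> 38 < 48, search right half
lo=10, hi=10, mid=10, arr[mid]=48 -> Found target at index 10!

Binary search finds 48 at index 10 after 4 comparisons. The search repeatedly halves the search space by comparing with the middle element.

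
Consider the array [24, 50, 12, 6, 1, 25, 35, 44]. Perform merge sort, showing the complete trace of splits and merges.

Merge sort trace:

Split: [24, 50, 12, 6, 1, 25, 35, 44] -> [24, 50, 12, 6] and [1, 25, 35, 44]
  Split: [24, 50, 12, 6] -> [24, 50] and [12, 6]
    Split: [24, 50] -> [24] and [50]
    Merge: [24] + [50] -> [24, 50]
    Split: [12, 6] -> [12] and [6]
    Merge: [12] + [6] -> [6, 12]
  Merge: [24, 50] + [6, 12] -> [6, 12, 24, 50]
  Split: [1, 25, 35, 44] -> [1, 25] and [35, 44]
    Split: [1, 25] -> [1] and [25]
    Merge: [1] + [25] -> [1, 25]
    Split: [35, 44] -> [35] and [44]
    Merge: [35] + [44] -> [35, 44]
  Merge: [1, 25] + [35, 44] -> [1, 25, 35, 44]
Merge: [6, 12, 24, 50] + [1, 25, 35, 44] -> [1, 6, 12, 24, 25, 35, 44, 50]

Final sorted array: [1, 6, 12, 24, 25, 35, 44, 50]

The merge sort proceeds by recursively splitting the array and merging sorted halves.
After all merges, the sorted array is [1, 6, 12, 24, 25, 35, 44, 50].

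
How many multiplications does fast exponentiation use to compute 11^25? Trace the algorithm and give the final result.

Computing 11^25 by squaring (build up from 11^1; each line after the first costs one multiplication):

11^1 = 11
11^2 = (11^1)^2 = 11^2 = 121
11^3 = 11 * 11^2 = 11 * 121 = 1331
11^6 = (11^3)^2 = 1331^2 = 1771561
11^12 = (11^6)^2 = 1771561^2 = 3138428376721
11^24 = (11^12)^2 = 3138428376721^2 = 9849732675807611094711841
11^25 = 11 * 11^24 = 11 * 9849732675807611094711841 = 108347059433883722041830251

Result: 108347059433883722041830251
Multiplications needed: 6 (6 lines after 11^1)

11^25 = 108347059433883722041830251. Using exponentiation by squaring, this requires 6 multiplications. The key idea: if the exponent is even, square the half-power; if odd, multiply by the base once.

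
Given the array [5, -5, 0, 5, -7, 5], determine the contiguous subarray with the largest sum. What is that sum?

Using Kadane's algorithm on [5, -5, 0, 5, -7, 5]:

Scanning through the array:
Position 1 (value -5): max_ending_here = 0, max_so_far = 5
Position 2 (value 0): max_ending_here = 0, max_so_far = 5
Position 3 (value 5): max_ending_here = 5, max_so_far = 5
Position 4 (value -7): max_ending_here = -2, max_so_far = 5
Position 5 (value 5): max_ending_here = 5, max_so_far = 5

Maximum subarray: [5]
Maximum sum: 5

The maximum subarray is [5] with sum 5. This subarray runs from index 0 to index 0.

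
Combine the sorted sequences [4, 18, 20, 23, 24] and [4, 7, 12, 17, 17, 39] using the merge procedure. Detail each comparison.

Merging process:

Compare 4 vs 4: take 4 from left. Merged: [4]
Compare 18 vs 4: take 4 from right. Merged: [4, 4]
Compare 18 vs 7: take 7 from right. Merged: [4, 4, 7]
Compare 18 vs 12: take 12 from right. Merged: [4, 4, 7, 12]
Compare 18 vs 17: take 17 from right. Merged: [4, 4, 7, 12, 17]
Compare 18 vs 17: take 17 from right. Merged: [4, 4, 7, 12, 17, 17]
Compare 18 vs 39: take 18 from left. Merged: [4, 4, 7, 12, 17, 17, 18]
Compare 20 vs 39: take 20 from left. Merged: [4, 4, 7, 12, 17, 17, 18, 20]
Compare 23 vs 39: take 23 from left. Merged: [4, 4, 7, 12, 17, 17, 18, 20, 23]
Compare 24 vs 39: take 24 from left. Merged: [4, 4, 7, 12, 17, 17, 18, 20, 23, 24]
Append remaining from right: [39]. Merged: [4, 4, 7, 12, 17, 17, 18, 20, 23, 24, 39]

Final merged array: [4, 4, 7, 12, 17, 17, 18, 20, 23, 24, 39]
Total comparisons: 10

The merged array is [4, 4, 7, 12, 17, 17, 18, 20, 23, 24, 39], requiring 10 comparisons. The merge step runs in O(n) time where n is the total number of elements.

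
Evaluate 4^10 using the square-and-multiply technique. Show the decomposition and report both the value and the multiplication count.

Computing 4^10 by squaring (build up from 4^1; each line after the first costs one multiplication):

4^1 = 4
4^2 = (4^1)^2 = 4^2 = 16
4^4 = (4^2)^2 = 16^2 = 256
4^5 = 4 * 4^4 = 4 * 256 = 1024
4^10 = (4^5)^2 = 1024^2 = 1048576

Result: 1048576
Multiplications needed: 4 (4 lines after 4^1)

4^10 = 1048576. Using exponentiation by squaring, this requires 4 multiplications. The key idea: if the exponent is even, square the half-power; if odd, multiply by the base once.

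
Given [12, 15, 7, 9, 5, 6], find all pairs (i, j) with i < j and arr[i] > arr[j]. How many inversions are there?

Finding inversions in [12, 15, 7, 9, 5, 6]:

(0, 2): arr[0]=12 > arr[2]=7
(0, 3): arr[0]=12 > arr[3]=9
(0, 4): arr[0]=12 > arr[4]=5
(0, 5): arr[0]=12 > arr[5]=6
(1, 2): arr[1]=15 > arr[2]=7
(1, 3): arr[1]=15 > arr[3]=9
(1, 4): arr[1]=15 > arr[4]=5
(1, 5): arr[1]=15 > arr[5]=6
(2, 4): arr[2]=7 > arr[4]=5
(2, 5): arr[2]=7 > arr[5]=6
(3, 4): arr[3]=9 > arr[4]=5
(3, 5): arr[3]=9 > arr[5]=6

Total inversions: 12

The array has 12 inversion(s): (0,2), (0,3), (0,4), (0,5), (1,2), (1,3), (1,4), (1,5), (2,4), (2,5), (3,4), (3,5). Each pair (i,j) satisfies i < j and arr[i] > arr[j].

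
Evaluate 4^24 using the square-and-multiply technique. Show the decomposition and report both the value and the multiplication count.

Computing 4^24 by squaring (build up from 4^1; each line after the first costs one multiplication):

4^1 = 4
4^2 = (4^1)^2 = 4^2 = 16
4^3 = 4 * 4^2 = 4 * 16 = 64
4^6 = (4^3)^2 = 64^2 = 4096
4^12 = (4^6)^2 = 4096^2 = 16777216
4^24 = (4^12)^2 = 16777216^2 = 281474976710656

Result: 281474976710656
Multiplications needed: 5 (5 lines after 4^1)

4^24 = 281474976710656. Using exponentiation by squaring, this requires 5 multiplications. The key idea: if the exponent is even, square the half-power; if odd, multiply by the base once.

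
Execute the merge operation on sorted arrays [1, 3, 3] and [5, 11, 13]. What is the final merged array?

Merging process:

Compare 1 vs 5: take 1 from left. Merged: [1]
Compare 3 vs 5: take 3 from left. Merged: [1, 3]
Compare 3 vs 5: take 3 from left. Merged: [1, 3, 3]
Append remaining from right: [5, 11, 13]. Merged: [1, 3, 3, 5, 11, 13]

Final merged array: [1, 3, 3, 5, 11, 13]
Total comparisons: 3

The merged array is [1, 3, 3, 5, 11, 13], requiring 3 comparisons. The merge step runs in O(n) time where n is the total number of elements.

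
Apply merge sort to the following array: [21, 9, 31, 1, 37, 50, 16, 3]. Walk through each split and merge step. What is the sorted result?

Merge sort trace:

Split: [21, 9, 31, 1, 37, 50, 16, 3] -> [21, 9, 31, 1] and [37, 50, 16, 3]
  Split: [21, 9, 31, 1] -> [21, 9] and [31, 1]
    Split: [21, 9] -> [21] and [9]
    Merge: [21] + [9] -> [9, 21]
    Split: [31, 1] -> [31] and [1]
    Merge: [31] + [1] -> [1, 31]
  Merge: [9, 21] + [1, 31] -> [1, 9, 21, 31]
  Split: [37, 50, 16, 3] -> [37, 50] and [16, 3]
    Split: [37, 50] -> [37] and [50]
    Merge: [37] + [50] -> [37, 50]
    Split: [16, 3] -> [16] and [3]
    Merge: [16] + [3] -> [3, 16]
  Merge: [37, 50] + [3, 16] -> [3, 16, 37, 50]
Merge: [1, 9, 21, 31] + [3, 16, 37, 50] -> [1, 3, 9, 16, 21, 31, 37, 50]

Final sorted array: [1, 3, 9, 16, 21, 31, 37, 50]

The merge sort proceeds by recursively splitting the array and merging sorted halves.
After all merges, the sorted array is [1, 3, 9, 16, 21, 31, 37, 50].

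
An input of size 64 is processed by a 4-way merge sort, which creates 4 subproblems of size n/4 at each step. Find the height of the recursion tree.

For divide and conquer with division factor 4:

Problem sizes at each level:
Level 0: 64
Level 1: 16
Level 2: 4
Level 3: 1

The root is level 0 and the size-1 base case is level 3 (the tree spans levels 0 through 3, i.e. 4 levels counting the root), so the depth is the number of divisions: log_4(64) = 3

The recursion tree depth is log_4(64) = 3. At each level, the problem size is divided by 4, so it takes 3 divisions to reduce to a base case of size 1. The algorithm makes 4 recursive calls at each level.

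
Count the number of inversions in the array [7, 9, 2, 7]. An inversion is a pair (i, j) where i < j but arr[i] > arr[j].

Finding inversions in [7, 9, 2, 7]:

(0, 2): arr[0]=7 > arr[2]=2
(1, 2): arr[1]=9 > arr[2]=2
(1, 3): arr[1]=9 > arr[3]=7

Total inversions: 3

The array has 3 inversion(s): (0,2), (1,2), (1,3). Each pair (i,j) satisfies i < j and arr[i] > arr[j].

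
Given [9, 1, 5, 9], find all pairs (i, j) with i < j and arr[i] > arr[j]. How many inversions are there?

Finding inversions in [9, 1, 5, 9]:

(0, 1): arr[0]=9 > arr[1]=1
(0, 2): arr[0]=9 > arr[2]=5

Total inversions: 2

The array has 2 inversion(s): (0,1), (0,2). Each pair (i,j) satisfies i < j and arr[i] > arr[j].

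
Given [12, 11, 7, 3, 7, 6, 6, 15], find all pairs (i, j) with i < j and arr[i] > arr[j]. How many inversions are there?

Finding inversions in [12, 11, 7, 3, 7, 6, 6, 15]:

(0, 1): arr[0]=12 > arr[1]=11
(0, 2): arr[0]=12 > arr[2]=7
(0, 3): arr[0]=12 > arr[3]=3
(0, 4): arr[0]=12 > arr[4]=7
(0, 5): arr[0]=12 > arr[5]=6
(0, 6): arr[0]=12 > arr[6]=6
(1, 2): arr[1]=11 > arr[2]=7
(1, 3): arr[1]=11 > arr[3]=3
(1, 4): arr[1]=11 > arr[4]=7
(1, 5): arr[1]=11 > arr[5]=6
(1, 6): arr[1]=11 > arr[6]=6
(2, 3): arr[2]=7 > arr[3]=3
(2, 5): arr[2]=7 > arr[5]=6
(2, 6): arr[2]=7 > arr[6]=6
(4, 5): arr[4]=7 > arr[5]=6
(4, 6): arr[4]=7 > arr[6]=6

Total inversions: 16

The array has 16 inversion(s): (0,1), (0,2), (0,3), (0,4), (0,5), (0,6), (1,2), (1,3), (1,4), (1,5), (1,6), (2,3), (2,5), (2,6), (4,5), (4,6). Each pair (i,j) satisfies i < j and arr[i] > arr[j].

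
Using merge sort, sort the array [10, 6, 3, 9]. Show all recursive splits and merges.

Merge sort trace:

Split: [10, 6, 3, 9] -> [10, 6] and [3, 9]
  Split: [10, 6] -> [10] and [6]
  Merge: [10] + [6] -> [6, 10]
  Split: [3, 9] -> [3] and [9]
  Merge: [3] + [9] -> [3, 9]
Merge: [6, 10] + [3, 9] -> [3, 6, 9, 10]

Final sorted array: [3, 6, 9, 10]

The merge sort proceeds by recursively splitting the array and merging sorted halves.
After all merges, the sorted array is [3, 6, 9, 10].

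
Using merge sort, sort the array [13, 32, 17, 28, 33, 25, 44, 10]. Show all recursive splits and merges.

Merge sort trace:

Split: [13, 32, 17, 28, 33, 25, 44, 10] -> [13, 32, 17, 28] and [33, 25, 44, 10]
  Split: [13, 32, 17, 28] -> [13, 32] and [17, 28]
    Split: [13, 32] -> [13] and [32]
    Merge: [13] + [32] -> [13, 32]
    Split: [17, 28] -> [17] and [28]
    Merge: [17] + [28] -> [17, 28]
  Merge: [13, 32] + [17, 28] -> [13, 17, 28, 32]
  Split: [33, 25, 44, 10] -> [33, 25] and [44, 10]
    Split: [33, 25] -> [33] and [25]
    Merge: [33] + [25] -> [25, 33]
    Split: [44, 10] -> [44] and [10]
    Merge: [44] + [10] -> [10, 44]
  Merge: [25, 33] + [10, 44] -> [10, 25, 33, 44]
Merge: [13, 17, 28, 32] + [10, 25, 33, 44] -> [10, 13, 17, 25, 28, 32, 33, 44]

Final sorted array: [10, 13, 17, 25, 28, 32, 33, 44]

The merge sort proceeds by recursively splitting the array and merging sorted halves.
After all merges, the sorted array is [10, 13, 17, 25, 28, 32, 33, 44].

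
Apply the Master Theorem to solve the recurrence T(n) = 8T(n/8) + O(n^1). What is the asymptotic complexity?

Master Theorem for T(n) = 8T(n/8) + O(n^1):

a = 8, b = 8, c = 1
log_b(a) = log_8(8) = 1.0000

Case 2: c = 1 = log_8(8) = 1.0000
T(n) = O(n^1 log n) = O(n log n)

For T(n) = 8T(n/8) + O(n^1): log_8(8) = 1.0000. This is Case 2 of the Master Theorem (c = log_b(a), equal work at all levels), giving O(n log n).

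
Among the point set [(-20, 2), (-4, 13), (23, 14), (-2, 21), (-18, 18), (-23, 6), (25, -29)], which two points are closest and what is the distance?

Computing all pairwise distances among 7 points:

d((-20, 2), (-4, 13)) = 19.4165
d((-20, 2), (23, 14)) = 44.643
d((-20, 2), (-2, 21)) = 26.1725
d((-20, 2), (-18, 18)) = 16.1245
d((-20, 2), (-23, 6)) = 5.0 <-- minimum
d((-20, 2), (25, -29)) = 54.6443
d((-4, 13), (23, 14)) = 27.0185
d((-4, 13), (-2, 21)) = 8.2462
d((-4, 13), (-18, 18)) = 14.8661
d((-4, 13), (-23, 6)) = 20.2485
d((-4, 13), (25, -29)) = 51.0392
d((23, 14), (-2, 21)) = 25.9615
d((23, 14), (-18, 18)) = 41.1947
d((23, 14), (-23, 6)) = 46.6905
d((23, 14), (25, -29)) = 43.0465
d((-2, 21), (-18, 18)) = 16.2788
d((-2, 21), (-23, 6)) = 25.807
d((-2, 21), (25, -29)) = 56.8243
d((-18, 18), (-23, 6)) = 13.0
d((-18, 18), (25, -29)) = 63.7024
d((-23, 6), (25, -29)) = 59.4054

Closest pair: (-20, 2) and (-23, 6) with distance 5.0

The closest pair is (-20, 2) and (-23, 6) with Euclidean distance 5.0. For 7 points, brute-force pairwise comparison is shown above. For large n, the divide-and-conquer algorithm (sort by x, recurse on halves, check the dividing strip) achieves O(n log n).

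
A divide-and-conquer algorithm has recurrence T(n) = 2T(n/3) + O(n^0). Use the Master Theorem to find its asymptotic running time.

Master Theorem for T(n) = 2T(n/3) + O(n^0):

a = 2, b = 3, c = 0
log_b(a) = log_3(2) = 0.6309

Case 1: c = 0 < log_3(2) = 0.6309
T(n) = O(n^(log_3 2))

For T(n) = 2T(n/3) + O(n^0): log_3(2) = 0.6309. This is Case 1 of the Master Theorem (c < log_b(a), work dominated by leaves), giving O(n^(log_3 2)).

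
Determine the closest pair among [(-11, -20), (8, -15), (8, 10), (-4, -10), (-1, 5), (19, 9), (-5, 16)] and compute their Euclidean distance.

Computing all pairwise distances among 7 points:

d((-11, -20), (8, -15)) = 19.6469
d((-11, -20), (8, 10)) = 35.5106
d((-11, -20), (-4, -10)) = 12.2066
d((-11, -20), (-1, 5)) = 26.9258
d((-11, -20), (19, 9)) = 41.7253
d((-11, -20), (-5, 16)) = 36.4966
d((8, -15), (8, 10)) = 25.0
d((8, -15), (-4, -10)) = 13.0
d((8, -15), (-1, 5)) = 21.9317
d((8, -15), (19, 9)) = 26.4008
d((8, -15), (-5, 16)) = 33.6155
d((8, 10), (-4, -10)) = 23.3238
d((8, 10), (-1, 5)) = 10.2956 <-- minimum
d((8, 10), (19, 9)) = 11.0454
d((8, 10), (-5, 16)) = 14.3178
d((-4, -10), (-1, 5)) = 15.2971
d((-4, -10), (19, 9)) = 29.8329
d((-4, -10), (-5, 16)) = 26.0192
d((-1, 5), (19, 9)) = 20.3961
d((-1, 5), (-5, 16)) = 11.7047
d((19, 9), (-5, 16)) = 25.0

Closest pair: (8, 10) and (-1, 5) with distance 10.2956

The closest pair is (8, 10) and (-1, 5) with Euclidean distance 10.2956. For 7 points, brute-force pairwise comparison is shown above. For large n, the divide-and-conquer algorithm (sort by x, recurse on halves, check the dividing strip) achieves O(n log n).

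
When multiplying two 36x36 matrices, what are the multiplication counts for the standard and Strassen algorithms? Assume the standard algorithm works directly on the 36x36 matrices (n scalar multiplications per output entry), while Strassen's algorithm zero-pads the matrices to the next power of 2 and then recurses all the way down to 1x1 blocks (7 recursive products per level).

Matrix multiplication for 36x36 matrices:

Strassen's algorithm requires power-of-2 dimensions. Pad 36x36 to 64x64 (next power of 2).

Standard algorithm: 36^3 = 46656 multiplications
Strassen's algorithm: 7^(log2(64)) = 7^6 = 117649 multiplications
Difference: 46656 - 117649 = -70993 (Strassen uses MORE here due to padding overhead — for small or just-over-power-of-2 n, padding can outweigh the per-level savings)

Standard: 46656 multiplications (36^3). Strassen: 117649 multiplications (7^6, after padding to 64x64). Strassen reduces 8 recursive multiplications to 7 at each level.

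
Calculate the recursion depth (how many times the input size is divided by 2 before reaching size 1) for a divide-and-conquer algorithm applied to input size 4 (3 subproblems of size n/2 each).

For divide and conquer with division factor 2:

Problem sizes at each level:
Level 0: 4
Level 1: 2
Level 2: 1

The root is level 0 and the size-1 base case is level 2 (the tree spans levels 0 through 2, i.e. 3 levels counting the root), so the depth is the number of divisions: log_2(4) = 2

The recursion tree depth is log_2(4) = 2. At each level, the problem size is divided by 2, so it takes 2 divisions to reduce to a base case of size 1. The algorithm makes 3 recursive calls at each level.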